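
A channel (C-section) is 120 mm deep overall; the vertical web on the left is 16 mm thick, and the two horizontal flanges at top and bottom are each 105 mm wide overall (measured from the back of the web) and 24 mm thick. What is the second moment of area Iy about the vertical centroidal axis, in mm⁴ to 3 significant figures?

Break the section into simple shapes (no overlaps), measuring from the bottom-left corner of the bounding box.
Web: 16 × 120, A = 1 920 mm², x = 8 mm, Ī = 40 960 mm⁴.
Top flange (beyond web): 89 × 24, A = 2 136 mm², x = 60.5 mm, Ī = 1 409 938 mm⁴.
Bottom flange (beyond web): 89 × 24, A = 2 136 mm², x = 60.5 mm, Ī = 1 409 938 mm⁴.
Centroid: x̄ = ΣA·x / ΣA = 44.221 mm.
Transfer each piece to the vertical centroidal axis using Ī + A·d² with d = x − 44.221:
  web: d = -36.221 mm → contributes +2 559 915 mm⁴
  top flange (beyond web): d = 16.279 mm → contributes +1 975 995 mm⁴
  bottom flange (beyond web): d = 16.279 mm → contributes +1 975 995 mm⁴
Total I = 6 511 906 mm⁴.

Iy ≈ 6.51 × 10⁶ mm⁴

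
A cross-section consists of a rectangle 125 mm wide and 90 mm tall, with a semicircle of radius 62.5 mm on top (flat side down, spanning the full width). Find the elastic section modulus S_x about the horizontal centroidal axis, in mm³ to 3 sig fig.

S_x ≈ 3.60 × 10⁵ mm³

Break the section into simple shapes (no overlaps), measuring from the bottom-left corner of the bounding box.
Rectangular body: 125 × 90, A = 11 250 mm², y = 45 mm, Ī = 7 593 750 mm⁴.
Semicircular cap: semicircle r = 62.5, A = 6135.9 mm², y = 116.53 mm, Ī = 1 674 758 mm⁴.
Centroid: ȳ = ΣA·y / ΣA = 70.243 mm.
Transfer each piece to the horizontal centroidal axis using Ī + A·d² with d = y − 70.243:
  rectangular body: d = -25.243 mm → contributes +14 762 486 mm⁴
  semicircular cap: d = 46.283 mm → contributes +14 818 384 mm⁴
Total I = 29 580 870 mm⁴.
Extreme fibre distance c = 82.257 mm; S = I/c = 359 616 mm³.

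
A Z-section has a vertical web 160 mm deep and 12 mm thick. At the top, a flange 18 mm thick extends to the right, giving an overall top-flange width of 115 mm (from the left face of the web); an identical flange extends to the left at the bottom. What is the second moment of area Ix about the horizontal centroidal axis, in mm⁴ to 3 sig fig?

Break the section into simple shapes (no overlaps), measuring from the bottom-left corner of the bounding box.
Web: 12 × 160, A = 1 920 mm², y = 80 mm, Ī = 4 096 000 mm⁴.
Top flange (beyond web): 103 × 18, A = 1 854 mm², y = 151 mm, Ī = 50 058 mm⁴.
Bottom flange (beyond web): 103 × 18, A = 1 854 mm², y = 9 mm, Ī = 50 058 mm⁴.
Centroid: ȳ = ΣA·y / ΣA = 80 mm.
Transfer each piece to the horizontal centroidal axis using Ī + A·d² with d = y − 80:
  web: d = 0 mm → contributes +4 096 000 mm⁴
  top flange (beyond web): d = 71 mm → contributes +9 396 072 mm⁴
  bottom flange (beyond web): d = -71 mm → contributes +9 396 072 mm⁴
Total I = 22 888 144 mm⁴.

Ix ≈ 2.29 × 10⁷ mm⁴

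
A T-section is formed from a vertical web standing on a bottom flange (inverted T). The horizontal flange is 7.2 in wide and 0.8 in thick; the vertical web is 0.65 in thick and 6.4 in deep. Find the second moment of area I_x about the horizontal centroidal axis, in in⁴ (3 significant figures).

I_x ≈ 45.8 in⁴

Treat the section as a set of non-overlapping primitives; coordinates are from the bounding-box lower-left.
Flange: 7.2 × 0.8, A = 5.76 in², y = 0.4 in, Ī = 0.3072 in⁴.
Web: 0.65 × 6.4, A = 4.16 in², y = 4 in, Ī = 14.199 in⁴.
Centroid: ȳ = ΣA·y / ΣA = 1.9097 in.
Transfer each piece to the horizontal centroidal axis using Ī + A·d² with d = y − 1.9097:
  flange: d = -1.5097 in → contributes +13.435 in⁴
  web: d = 2.0903 in → contributes +32.376 in⁴
Total I = 45.811 in⁴.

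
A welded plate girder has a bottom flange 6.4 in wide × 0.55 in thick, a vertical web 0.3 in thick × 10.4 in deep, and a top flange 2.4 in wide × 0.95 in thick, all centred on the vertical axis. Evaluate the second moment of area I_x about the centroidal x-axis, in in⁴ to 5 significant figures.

Treat the section as a set of non-overlapping primitives; coordinates are from the bounding-box lower-left.
Bottom plate: 6.4 × 0.55, A = 3.52 in², y = 0.275 in, Ī = 0.08873333 in⁴.
Web plate: 0.3 × 10.4, A = 3.12 in², y = 5.75 in, Ī = 28.1216 in⁴.
Top plate: 2.4 × 0.95, A = 2.28 in², y = 11.425 in, Ī = 0.171475 in⁴.
Centroid: ȳ = ΣA·y / ΣA = 5.040022 in.
Transfer each piece to the centroidal x-axis using Ī + A·d² with d = y − 5.040022:
  bottom plate: d = -4.765022 in → contributes +80.01188 in⁴
  web plate: d = 0.7099776 in → contributes +29.69429 in⁴
  top plate: d = 6.384978 in → contributes +93.12238 in⁴
Total I = 202.8285 in⁴.

I_x ≈ 202.83 in⁴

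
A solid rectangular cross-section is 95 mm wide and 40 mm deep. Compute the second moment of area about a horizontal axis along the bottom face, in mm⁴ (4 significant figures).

The section: 95 × 40, A = 3 800 mm², y = 20 mm, Ī = 506 667 mm⁴.
Transfer it to a horizontal axis along the bottom face using Ī + A·d² with d = y − 0:
  the section: d = 20 mm → contributes +2 026 667 mm⁴
Total I = 2 026 667 mm⁴.

I_base ≈ 2.027 × 10⁶ mm⁴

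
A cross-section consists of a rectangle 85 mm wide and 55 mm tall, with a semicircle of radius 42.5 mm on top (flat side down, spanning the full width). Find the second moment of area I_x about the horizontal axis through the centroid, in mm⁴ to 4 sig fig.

I_x ≈ 5.198 × 10⁶ mm⁴

Split into non-overlapping primitives; take the origin at the lower-left of the bounding box.
Rectangular body: 85 × 55, A = 4 675 mm², y = 27.5 mm, Ī = 1 178 490 mm⁴.
Semicircular cap: semicircle r = 42.5, A = 2837.25 mm², y = 73.0376 mm, Ī = 358 086 mm⁴.
Centroid: ȳ = ΣA·y / ΣA = 44.6988 mm.
Transfer each piece to the horizontal axis through the centroid using Ī + A·d² with d = y − 44.6988:
  rectangular body: d = -17.1988 mm → contributes +2 561 344 mm⁴
  semicircular cap: d = 28.3388 mm → contributes +2 636 646 mm⁴
Total I = 5 197 990 mm⁴.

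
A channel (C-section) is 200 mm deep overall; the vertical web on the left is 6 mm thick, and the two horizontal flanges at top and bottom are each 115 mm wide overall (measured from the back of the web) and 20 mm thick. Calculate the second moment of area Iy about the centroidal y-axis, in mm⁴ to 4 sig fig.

Treat the section as a set of non-overlapping primitives; coordinates are from the bounding-box lower-left.
Web: 6 × 200, A = 1 200 mm², x = 3 mm, Ī = 3 600 mm⁴.
Top flange (beyond web): 109 × 20, A = 2 180 mm², x = 60.5 mm, Ī = 2 158 382 mm⁴.
Bottom flange (beyond web): 109 × 20, A = 2 180 mm², x = 60.5 mm, Ī = 2 158 382 mm⁴.
Centroid: x̄ = ΣA·x / ΣA = 48.0899 mm.
Transfer each piece to the centroidal y-axis using Ī + A·d² with d = x − 48.0899:
  web: d = -45.0899 mm → contributes +2 443 322 mm⁴
  top flange (beyond web): d = 12.4101 mm → contributes +2 494 123 mm⁴
  bottom flange (beyond web): d = 12.4101 mm → contributes +2 494 123 mm⁴
Total I = 7 431 568 mm⁴.

Iy ≈ 7.432 × 10⁶ mm⁴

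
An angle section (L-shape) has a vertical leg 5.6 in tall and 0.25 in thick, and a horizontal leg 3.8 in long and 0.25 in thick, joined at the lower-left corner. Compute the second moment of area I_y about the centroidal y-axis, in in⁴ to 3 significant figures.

Treat the section as a set of non-overlapping primitives; coordinates are from the bounding-box lower-left.
Vertical leg: 0.25 × 5.6, A = 1.4 in², x = 0.125 in, Ī = 0.0072917 in⁴.
Horizontal leg (remainder): 3.55 × 0.25, A = 0.8875 in², x = 2.025 in, Ī = 0.93206 in⁴.
Centroid: x̄ = ΣA·x / ΣA = 0.86216 in.
Transfer each piece to the centroidal y-axis using Ī + A·d² with d = x − 0.86216:
  vertical leg: d = -0.73716 in → contributes +0.76806 in⁴
  horizontal leg (remainder): d = 1.1628 in → contributes +2.1321 in⁴
Total I = 2.9002 in⁴.

I_y ≈ 2.90 in⁴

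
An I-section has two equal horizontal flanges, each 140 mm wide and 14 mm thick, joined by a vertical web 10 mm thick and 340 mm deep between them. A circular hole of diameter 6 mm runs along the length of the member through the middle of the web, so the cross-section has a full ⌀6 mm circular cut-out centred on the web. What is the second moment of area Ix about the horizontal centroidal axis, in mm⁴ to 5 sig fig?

Split into non-overlapping primitives; take the origin at the lower-left of the bounding box.
Bottom flange: 140 × 14, A = 1 960 mm², y = 7 mm, Ī = 32013.33 mm⁴.
Web: 10 × 340, A = 3 400 mm², y = 184 mm, Ī = 32 753 333 mm⁴.
Top flange: 140 × 14, A = 1 960 mm², y = 361 mm, Ī = 32013.33 mm⁴.
Hole (subtracted): ⌀6, A = 28.27433 mm², y = 184 mm, Ī = 63.61725 mm⁴.
By symmetry the centroid is at mid-height, ȳ = 184 mm.
Transfer each piece to the horizontal centroidal axis using Ī + A·d² with d = y − 184:
  bottom flange: d = -177 mm → contributes +61 436 853 mm⁴
  web: d = 0 mm → contributes +32 753 333 mm⁴
  top flange: d = 177 mm → contributes +61 436 853 mm⁴
  hole: d = 0 mm → contributes −63.61725 mm⁴
Total I = 155 626 976 mm⁴.

Ix ≈ 1.5563 × 10⁸ mm⁴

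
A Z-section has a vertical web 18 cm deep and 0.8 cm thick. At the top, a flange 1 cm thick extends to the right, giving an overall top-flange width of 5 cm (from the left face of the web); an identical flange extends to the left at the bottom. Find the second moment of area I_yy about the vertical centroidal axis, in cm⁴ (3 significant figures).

Split into non-overlapping primitives; take the origin at the lower-left of the bounding box.
Web: 0.8 × 18, A = 14.4 cm², x = 4.6 cm, Ī = 0.768 cm⁴.
Top flange (beyond web): 4.2 × 1, A = 4.2 cm², x = 7.1 cm, Ī = 6.174 cm⁴.
Bottom flange (beyond web): 4.2 × 1, A = 4.2 cm², x = 2.1 cm, Ī = 6.174 cm⁴.
Centroid: x̄ = ΣA·x / ΣA = 4.6 cm.
Transfer each piece to the vertical centroidal axis using Ī + A·d² with d = x − 4.6:
  web: d = 0 cm → contributes +0.768 cm⁴
  top flange (beyond web): d = 2.5 cm → contributes +32.424 cm⁴
  bottom flange (beyond web): d = -2.5 cm → contributes +32.424 cm⁴
Total I = 65.616 cm⁴.

I_yy ≈ 65.6 cm⁴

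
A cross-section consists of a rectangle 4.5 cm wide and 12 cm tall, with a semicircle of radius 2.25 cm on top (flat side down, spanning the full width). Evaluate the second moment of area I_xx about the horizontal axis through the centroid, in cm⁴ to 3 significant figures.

Break the section into simple shapes (no overlaps), measuring from the bottom-left corner of the bounding box.
Rectangular body: 4.5 × 12, A = 54 cm², y = 6 cm, Ī = 648 cm⁴.
Semicircular cap: semicircle r = 2.25, A = 7.9522 cm², y = 12.955 cm, Ī = 2.813 cm⁴.
Centroid: ȳ = ΣA·y / ΣA = 6.8927 cm.
Transfer each piece to the horizontal axis through the centroid using Ī + A·d² with d = y − 6.8927:
  rectangular body: d = -0.89273 cm → contributes +691.04 cm⁴
  semicircular cap: d = 6.0622 cm → contributes +295.06 cm⁴
Total I = 986.09 cm⁴.

I_xx ≈ 986 cm⁴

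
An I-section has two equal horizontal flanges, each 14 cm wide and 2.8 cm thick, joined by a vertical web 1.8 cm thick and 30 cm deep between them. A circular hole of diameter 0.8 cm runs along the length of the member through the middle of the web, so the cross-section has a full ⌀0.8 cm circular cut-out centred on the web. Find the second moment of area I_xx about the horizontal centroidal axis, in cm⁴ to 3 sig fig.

I_xx ≈ 2.52 × 10⁴ cm⁴

Break the section into simple shapes (no overlaps), measuring from the bottom-left corner of the bounding box.
Bottom flange: 14 × 2.8, A = 39.2 cm², y = 1.4 cm, Ī = 25.611 cm⁴.
Web: 1.8 × 30, A = 54 cm², y = 17.8 cm, Ī = 4 050 cm⁴.
Top flange: 14 × 2.8, A = 39.2 cm², y = 34.2 cm, Ī = 25.611 cm⁴.
Hole (subtracted): ⌀0.8, A = 0.50265 cm², y = 17.8 cm, Ī = 0.020106 cm⁴.
By symmetry the centroid is at mid-height, ȳ = 17.8 cm.
Transfer each piece to the horizontal centroidal axis using Ī + A·d² with d = y − 17.8:
  bottom flange: d = -16.4 cm → contributes +10 569 cm⁴
  web: d = 0 cm → contributes +4 050 cm⁴
  top flange: d = 16.4 cm → contributes +10 569 cm⁴
  hole: d = 0 cm → contributes −0.020106 cm⁴
Total I = 25 188 cm⁴.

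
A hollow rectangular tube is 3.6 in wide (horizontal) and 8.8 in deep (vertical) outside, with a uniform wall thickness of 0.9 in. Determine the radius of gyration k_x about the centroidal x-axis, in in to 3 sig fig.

Decompose the section into non-overlapping parts with the origin at the bottom-left of its bounding rectangle.
Outer rectangle: 3.6 × 8.8, A = 31.68 in², y = 4.4 in, Ī = 204.44 in⁴.
Inner void (subtracted): 1.8 × 7, A = 12.6 in², y = 4.4 in, Ī = 51.45 in⁴.
By symmetry the centroid is at mid-height, ȳ = 4.4 in.
All pieces are centred on the centroidal x-axis, so I = ΣĪ (holes subtracted) = 152.99 in⁴.
Radius of gyration: k = √(I/A) = √(152.99 / 19.08) = 2.8317 in.

k_x ≈ 2.83 in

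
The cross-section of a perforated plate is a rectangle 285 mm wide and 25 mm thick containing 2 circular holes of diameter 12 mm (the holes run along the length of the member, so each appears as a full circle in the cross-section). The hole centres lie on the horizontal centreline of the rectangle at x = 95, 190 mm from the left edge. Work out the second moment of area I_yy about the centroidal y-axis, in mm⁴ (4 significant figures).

I_yy ≈ 4.771 × 10⁷ mm⁴

Split into non-overlapping primitives; take the origin at the lower-left of the bounding box.
Plate: 285 × 25, A = 7 125 mm², x = 142.5 mm, Ī = 48 227 344 mm⁴.
Hole 1 (subtracted): ⌀12, A = 113.097 mm², x = 95 mm, Ī = 1017.88 mm⁴.
Hole 2 (subtracted): ⌀12, A = 113.097 mm², x = 190 mm, Ī = 1017.88 mm⁴.
By symmetry the centroid is at mid-width, x̄ = 142.5 mm.
Transfer each piece to the centroidal y-axis using Ī + A·d² with d = x − 142.5:
  plate: d = 0 mm → contributes +48 227 344 mm⁴
  hole 1: d = -47.5 mm → contributes −256 194 mm⁴
  hole 2: d = 47.5 mm → contributes −256 194 mm⁴
Total I = 47 714 956 mm⁴.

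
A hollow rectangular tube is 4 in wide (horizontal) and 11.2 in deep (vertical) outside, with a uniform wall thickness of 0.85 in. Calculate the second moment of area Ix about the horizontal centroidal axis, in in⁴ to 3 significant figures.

Ix ≈ 304 in⁴

Split into non-overlapping primitives; take the origin at the lower-left of the bounding box.
Outer rectangle: 4 × 11.2, A = 44.8 in², y = 5.6 in, Ī = 468.31 in⁴.
Inner void (subtracted): 2.3 × 9.5, A = 21.85 in², y = 5.6 in, Ī = 164.33 in⁴.
By symmetry the centroid is at mid-height, ȳ = 5.6 in.
All pieces are centred on the horizontal centroidal axis, so I = ΣĪ (holes subtracted) = 303.98 in⁴.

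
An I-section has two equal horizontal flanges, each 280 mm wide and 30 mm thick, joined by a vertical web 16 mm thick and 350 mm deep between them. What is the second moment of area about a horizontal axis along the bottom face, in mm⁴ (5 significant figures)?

Split into non-overlapping primitives; take the origin at the lower-left of the bounding box.
Bottom flange: 280 × 30, A = 8 400 mm², y = 15 mm, Ī = 630 000 mm⁴.
Web: 16 × 350, A = 5 600 mm², y = 205 mm, Ī = 57 166 667 mm⁴.
Top flange: 280 × 30, A = 8 400 mm², y = 395 mm, Ī = 630 000 mm⁴.
Transfer each piece to the base of the section using Ī + A·d² with d = y − 0:
  bottom flange: d = 15 mm → contributes +2 520 000 mm⁴
  web: d = 205 mm → contributes +292 506 667 mm⁴
  top flange: d = 395 mm → contributes +1 311 240 000 mm⁴
Total I = 1 606 266 667 mm⁴.

I_base ≈ 1.6063 × 10⁹ mm⁴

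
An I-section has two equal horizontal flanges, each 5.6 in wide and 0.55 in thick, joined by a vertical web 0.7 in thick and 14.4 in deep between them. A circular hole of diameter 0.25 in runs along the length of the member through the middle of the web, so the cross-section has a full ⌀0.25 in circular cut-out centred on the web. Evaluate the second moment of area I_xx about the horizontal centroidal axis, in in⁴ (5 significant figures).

I_xx ≈ 518.53 in⁴

Break the section into simple shapes (no overlaps), measuring from the bottom-left corner of the bounding box.
Bottom flange: 5.6 × 0.55, A = 3.08 in², y = 0.275 in, Ī = 0.07764167 in⁴.
Web: 0.7 × 14.4, A = 10.08 in², y = 7.75 in, Ī = 174.1824 in⁴.
Top flange: 5.6 × 0.55, A = 3.08 in², y = 15.225 in, Ī = 0.07764167 in⁴.
Hole (subtracted): ⌀0.25, A = 0.04908739 in², y = 7.75 in, Ī = 0.0001917476 in⁴.
By symmetry the centroid is at mid-height, ȳ = 7.75 in.
Transfer each piece to the horizontal centroidal axis using Ī + A·d² with d = y − 7.75:
  bottom flange: d = -7.475 in → contributes +172.1746 in⁴
  web: d = 0 in → contributes +174.1824 in⁴
  top flange: d = 7.475 in → contributes +172.1746 in⁴
  hole: d = 0 in → contributes −0.0001917476 in⁴
Total I = 518.5313 in⁴.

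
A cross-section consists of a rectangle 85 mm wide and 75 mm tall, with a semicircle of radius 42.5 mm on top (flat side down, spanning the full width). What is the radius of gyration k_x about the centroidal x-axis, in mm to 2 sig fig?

k_x ≈ 32 mm

Decompose the section into non-overlapping parts with the origin at the bottom-left of its bounding rectangle.
Rectangular body: 85 × 75, A = 6 375 mm², y = 37.5 mm, Ī = 2 988 281 mm⁴.
Semicircular cap: semicircle r = 42.5, A = 2 837 mm², y = 93.04 mm, Ī = 358 086 mm⁴.
Centroid: ȳ = ΣA·y / ΣA = 54.6 mm.
Transfer each piece to the centroidal x-axis using Ī + A·d² with d = y − 54.6:
  rectangular body: d = -17.1 mm → contributes +4 853 448 mm⁴
  semicircular cap: d = 38.43 mm → contributes +4 548 918 mm⁴
Total I = 9 402 366 mm⁴.
Radius of gyration: k = √(I/A) = √(9 402 366 / 9 212) = 31.95 mm.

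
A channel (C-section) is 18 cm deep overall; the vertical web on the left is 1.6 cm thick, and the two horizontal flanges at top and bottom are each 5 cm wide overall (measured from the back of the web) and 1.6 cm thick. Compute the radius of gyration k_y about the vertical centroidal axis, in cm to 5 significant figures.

k_y ≈ 1.2895 cm

Treat the section as a set of non-overlapping primitives; coordinates are from the bounding-box lower-left.
Web: 1.6 × 18, A = 28.8 cm², x = 0.8 cm, Ī = 6.144 cm⁴.
Top flange (beyond web): 3.4 × 1.6, A = 5.44 cm², x = 3.3 cm, Ī = 5.240533 cm⁴.
Bottom flange (beyond web): 3.4 × 1.6, A = 5.44 cm², x = 3.3 cm, Ī = 5.240533 cm⁴.
Centroid: x̄ = ΣA·x / ΣA = 1.485484 cm.
Transfer each piece to the vertical centroidal axis using Ī + A·d² with d = x − 1.485484:
  web: d = -0.6854839 cm → contributes +19.67678 cm⁴
  top flange (beyond web): d = 1.814516 cm → contributes +23.15156 cm⁴
  bottom flange (beyond web): d = 1.814516 cm → contributes +23.15156 cm⁴
Total I = 65.97991 cm⁴.
Radius of gyration: k = √(I/A) = √(65.97991 / 39.68) = 1.289496 cm.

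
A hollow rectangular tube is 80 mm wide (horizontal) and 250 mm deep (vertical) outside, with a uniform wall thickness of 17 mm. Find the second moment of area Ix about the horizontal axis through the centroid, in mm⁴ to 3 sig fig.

Break the section into simple shapes (no overlaps), measuring from the bottom-left corner of the bounding box.
Outer rectangle: 80 × 250, A = 20 000 mm², y = 125 mm, Ī = 104 166 667 mm⁴.
Inner void (subtracted): 46 × 216, A = 9 936 mm², y = 125 mm, Ī = 38 631 168 mm⁴.
By symmetry the centroid is at mid-height, ȳ = 125 mm.
All pieces are centred on the horizontal axis through the centroid, so I = ΣĪ (holes subtracted) = 65 535 499 mm⁴.

Ix ≈ 6.55 × 10⁷ mm⁴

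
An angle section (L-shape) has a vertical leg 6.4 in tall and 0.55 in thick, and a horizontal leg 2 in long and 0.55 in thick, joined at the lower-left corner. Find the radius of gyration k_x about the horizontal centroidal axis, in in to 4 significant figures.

k_x ≈ 2.019 in

Decompose the section into non-overlapping parts with the origin at the bottom-left of its bounding rectangle.
Vertical leg: 0.55 × 6.4, A = 3.52 in², y = 3.2 in, Ī = 12.0149 in⁴.
Horizontal leg (remainder): 1.45 × 0.55, A = 0.7975 in², y = 0.275 in, Ī = 0.0201036 in⁴.
Centroid: ȳ = ΣA·y / ΣA = 2.65971 in.
Transfer each piece to the horizontal centroidal axis using Ī + A·d² with d = y − 2.65971:
  vertical leg: d = 0.540287 in → contributes +13.0425 in⁴
  horizontal leg (remainder): d = -2.38471 in → contributes +4.55537 in⁴
Total I = 17.5978 in⁴.
Radius of gyration: k = √(I/A) = √(17.5978 / 4.3175) = 2.01889 in.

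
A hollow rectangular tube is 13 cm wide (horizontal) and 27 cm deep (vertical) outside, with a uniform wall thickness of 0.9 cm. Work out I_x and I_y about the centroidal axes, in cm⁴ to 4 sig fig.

I_x ≈ 6387 cm⁴, I_y ≈ 1993 cm⁴

Treat the section as a set of non-overlapping primitives; coordinates are from the bounding-box lower-left.
Outer rectangle: 13 × 27, A = 351 cm², y = 13.5 cm, Ī = 21323.3 cm⁴.
Inner void (subtracted): 11.2 × 25.2, A = 282.24 cm², y = 13.5 cm, Ī = 14936.1 cm⁴.
By symmetry the centroid is at mid-height, ȳ = 13.5 cm.
All pieces are centred on the centroidal x-axis, so I = ΣĪ (holes subtracted) = 6387.11 cm⁴.
Repeating about the centroidal y-axis gives I_y = 1992.9 cm⁴.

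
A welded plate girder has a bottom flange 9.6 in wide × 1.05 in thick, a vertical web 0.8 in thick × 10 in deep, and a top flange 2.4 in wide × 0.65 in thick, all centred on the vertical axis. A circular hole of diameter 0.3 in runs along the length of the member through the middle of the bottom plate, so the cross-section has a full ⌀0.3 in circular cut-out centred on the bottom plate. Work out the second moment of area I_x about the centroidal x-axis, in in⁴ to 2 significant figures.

I_x ≈ 300 in⁴

Break the section into simple shapes (no overlaps), measuring from the bottom-left corner of the bounding box.
Bottom plate: 9.6 × 1.05, A = 10.08 in², y = 0.525 in, Ī = 0.9261 in⁴.
Web plate: 0.8 × 10, A = 8 in², y = 6.05 in, Ī = 66.67 in⁴.
Top plate: 2.4 × 0.65, A = 1.56 in², y = 11.38 in, Ī = 0.05493 in⁴.
Hole (subtracted): ⌀0.3, A = 0.07069 in², y = 0.525 in, Ī = 0.0003976 in⁴.
Centroid: ȳ = ΣA·y / ΣA = 3.649 in.
Transfer each piece to the centroidal x-axis using Ī + A·d² with d = y − 3.649:
  bottom plate: d = -3.124 in → contributes +99.27 in⁴
  web plate: d = 2.401 in → contributes +112.8 in⁴
  top plate: d = 7.726 in → contributes +93.18 in⁴
  hole: d = -3.124 in → contributes −0.6901 in⁴
Total I = 304.6 in⁴.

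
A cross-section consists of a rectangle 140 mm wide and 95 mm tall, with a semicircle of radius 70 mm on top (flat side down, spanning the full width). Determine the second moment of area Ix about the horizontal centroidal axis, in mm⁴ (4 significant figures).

Treat the section as a set of non-overlapping primitives; coordinates are from the bounding-box lower-left.
Rectangular body: 140 × 95, A = 13 300 mm², y = 47.5 mm, Ī = 10 002 708 mm⁴.
Semicircular cap: semicircle r = 70, A = 7696.9 mm², y = 124.709 mm, Ī = 2 635 265 mm⁴.
Centroid: ȳ = ΣA·y / ΣA = 75.8027 mm.
Transfer each piece to the horizontal centroidal axis using Ī + A·d² with d = y − 75.8027:
  rectangular body: d = -28.3027 mm → contributes +20 656 596 mm⁴
  semicircular cap: d = 48.9062 mm → contributes +21 044 840 mm⁴
Total I = 41 701 436 mm⁴.

Ix ≈ 4.170 × 10⁷ mm⁴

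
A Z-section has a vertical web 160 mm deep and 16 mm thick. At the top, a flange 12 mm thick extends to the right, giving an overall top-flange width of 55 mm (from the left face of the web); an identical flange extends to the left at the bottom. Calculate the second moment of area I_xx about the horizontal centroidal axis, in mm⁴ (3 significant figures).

Decompose the section into non-overlapping parts with the origin at the bottom-left of its bounding rectangle.
Web: 16 × 160, A = 2 560 mm², y = 80 mm, Ī = 5 461 333 mm⁴.
Top flange (beyond web): 39 × 12, A = 468 mm², y = 154 mm, Ī = 5 616 mm⁴.
Bottom flange (beyond web): 39 × 12, A = 468 mm², y = 6 mm, Ī = 5 616 mm⁴.
Centroid: ȳ = ΣA·y / ΣA = 80 mm.
Transfer each piece to the horizontal centroidal axis using Ī + A·d² with d = y − 80:
  web: d = 0 mm → contributes +5 461 333 mm⁴
  top flange (beyond web): d = 74 mm → contributes +2 568 384 mm⁴
  bottom flange (beyond web): d = -74 mm → contributes +2 568 384 mm⁴
Total I = 10 598 101 mm⁴.

I_xx ≈ 1.06 × 10⁷ mm⁴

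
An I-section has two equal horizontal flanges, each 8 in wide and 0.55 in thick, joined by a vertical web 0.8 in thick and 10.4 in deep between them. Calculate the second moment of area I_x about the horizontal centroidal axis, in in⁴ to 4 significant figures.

I_x ≈ 339.0 in⁴

Treat the section as a set of non-overlapping primitives; coordinates are from the bounding-box lower-left.
Bottom flange: 8 × 0.55, A = 4.4 in², y = 0.275 in, Ī = 0.110917 in⁴.
Web: 0.8 × 10.4, A = 8.32 in², y = 5.75 in, Ī = 74.9909 in⁴.
Top flange: 8 × 0.55, A = 4.4 in², y = 11.225 in, Ī = 0.110917 in⁴.
By symmetry the centroid is at mid-height, ȳ = 5.75 in.
Transfer each piece to the horizontal centroidal axis using Ī + A·d² with d = y − 5.75:
  bottom flange: d = -5.475 in → contributes +132.004 in⁴
  web: d = 0 in → contributes +74.9909 in⁴
  top flange: d = 5.475 in → contributes +132.004 in⁴
Total I = 338.998 in⁴.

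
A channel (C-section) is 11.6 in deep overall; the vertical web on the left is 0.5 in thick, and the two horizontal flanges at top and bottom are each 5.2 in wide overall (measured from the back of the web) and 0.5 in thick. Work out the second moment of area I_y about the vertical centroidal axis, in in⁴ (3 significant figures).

Decompose the section into non-overlapping parts with the origin at the bottom-left of its bounding rectangle.
Web: 0.5 × 11.6, A = 5.8 in², x = 0.25 in, Ī = 0.12083 in⁴.
Top flange (beyond web): 4.7 × 0.5, A = 2.35 in², x = 2.85 in, Ī = 4.326 in⁴.
Bottom flange (beyond web): 4.7 × 0.5, A = 2.35 in², x = 2.85 in, Ī = 4.326 in⁴.
Centroid: x̄ = ΣA·x / ΣA = 1.4138 in.
Transfer each piece to the vertical centroidal axis using Ī + A·d² with d = x − 1.4138:
  web: d = -1.1638 in → contributes +7.9767 in⁴
  top flange (beyond web): d = 1.4362 in → contributes +9.1732 in⁴
  bottom flange (beyond web): d = 1.4362 in → contributes +9.1732 in⁴
Total I = 26.323 in⁴.

I_y ≈ 26.3 in⁴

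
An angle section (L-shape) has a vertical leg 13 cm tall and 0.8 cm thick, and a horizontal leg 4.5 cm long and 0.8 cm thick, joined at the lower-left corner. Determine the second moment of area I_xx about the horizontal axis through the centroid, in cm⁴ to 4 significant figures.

I_xx ≈ 232.4 cm⁴

Decompose the section into non-overlapping parts with the origin at the bottom-left of its bounding rectangle.
Vertical leg: 0.8 × 13, A = 10.4 cm², y = 6.5 cm, Ī = 146.467 cm⁴.
Horizontal leg (remainder): 3.7 × 0.8, A = 2.96 cm², y = 0.4 cm, Ī = 0.157867 cm⁴.
Centroid: ȳ = ΣA·y / ΣA = 5.1485 cm.
Transfer each piece to the horizontal axis through the centroid using Ī + A·d² with d = y − 5.1485:
  vertical leg: d = 1.3515 cm → contributes +165.463 cm⁴
  horizontal leg (remainder): d = -4.7485 cm → contributes +66.9008 cm⁴
Total I = 232.364 cm⁴.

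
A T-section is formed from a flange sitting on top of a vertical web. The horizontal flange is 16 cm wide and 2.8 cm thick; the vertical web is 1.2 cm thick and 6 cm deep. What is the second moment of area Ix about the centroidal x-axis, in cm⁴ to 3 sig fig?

Decompose the section into non-overlapping parts with the origin at the bottom-left of its bounding rectangle.
Flange: 16 × 2.8, A = 44.8 cm², y = 7.4 cm, Ī = 29.269 cm⁴.
Web: 1.2 × 6, A = 7.2 cm², y = 3 cm, Ī = 21.6 cm⁴.
Centroid: ȳ = ΣA·y / ΣA = 6.7908 cm.
Transfer each piece to the centroidal x-axis using Ī + A·d² with d = y − 6.7908:
  flange: d = 0.60923 cm → contributes +45.897 cm⁴
  web: d = -3.7908 cm → contributes +125.06 cm⁴
Total I = 170.96 cm⁴.

Ix ≈ 171 cm⁴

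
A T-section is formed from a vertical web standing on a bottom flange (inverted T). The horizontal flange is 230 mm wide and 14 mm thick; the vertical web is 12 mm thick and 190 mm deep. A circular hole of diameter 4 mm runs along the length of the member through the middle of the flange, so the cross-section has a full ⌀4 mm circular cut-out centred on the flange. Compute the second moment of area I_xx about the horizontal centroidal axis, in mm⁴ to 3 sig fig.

I_xx ≈ 2.08 × 10⁷ mm⁴

Break the section into simple shapes (no overlaps), measuring from the bottom-left corner of the bounding box.
Flange: 230 × 14, A = 3 220 mm², y = 7 mm, Ī = 52 593 mm⁴.
Web: 12 × 190, A = 2 280 mm², y = 109 mm, Ī = 6 859 000 mm⁴.
Hole (subtracted): ⌀4, A = 12.566 mm², y = 7 mm, Ī = 12.566 mm⁴.
Centroid: ȳ = ΣA·y / ΣA = 49.38 mm.
Transfer each piece to the horizontal centroidal axis using Ī + A·d² with d = y − 49.38:
  flange: d = -42.38 mm → contributes +5 836 048 mm⁴
  web: d = 59.62 mm → contributes +14 963 234 mm⁴
  hole: d = -42.38 mm → contributes −22 583 mm⁴
Total I = 20 776 699 mm⁴.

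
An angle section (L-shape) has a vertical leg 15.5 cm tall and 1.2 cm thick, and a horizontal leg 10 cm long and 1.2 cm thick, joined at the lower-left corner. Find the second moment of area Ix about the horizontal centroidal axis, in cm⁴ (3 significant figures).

Decompose the section into non-overlapping parts with the origin at the bottom-left of its bounding rectangle.
Vertical leg: 1.2 × 15.5, A = 18.6 cm², y = 7.75 cm, Ī = 372.39 cm⁴.
Horizontal leg (remainder): 8.8 × 1.2, A = 10.56 cm², y = 0.6 cm, Ī = 1.2672 cm⁴.
Centroid: ȳ = ΣA·y / ΣA = 5.1607 cm.
Transfer each piece to the horizontal centroidal axis using Ī + A·d² with d = y − 5.1607:
  vertical leg: d = 2.5893 cm → contributes +497.09 cm⁴
  horizontal leg (remainder): d = -4.5607 cm → contributes +220.91 cm⁴
Total I = 718.01 cm⁴.

Ix ≈ 718 cm⁴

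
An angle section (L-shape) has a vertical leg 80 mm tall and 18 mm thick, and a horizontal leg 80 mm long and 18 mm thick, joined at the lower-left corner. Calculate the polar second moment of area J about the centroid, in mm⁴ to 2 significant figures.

J ≈ 2.8 × 10⁶ mm⁴

Split into non-overlapping primitives; take the origin at the lower-left of the bounding box.
Vertical leg: 18 × 80, A = 1 440 mm², y = 40 mm, Ī = 768 000 mm⁴.
Horizontal leg (remainder): 62 × 18, A = 1 116 mm², y = 9 mm, Ī = 30 132 mm⁴.
Centroid: ȳ = ΣA·y / ΣA = 26.46 mm.
Transfer each piece to the centroidal x-axis using Ī + A·d² with d = y − 26.46:
  vertical leg: d = 13.54 mm → contributes +1 031 811 mm⁴
  horizontal leg (remainder): d = -17.46 mm → contributes +370 533 mm⁴
Total I = 1 402 344 mm⁴.
For the y-axis: x̄ = 26.46 mm.
Repeating about the centroidal y-axis gives I_y = 1 402 344 mm⁴.
Polar second moment: J = I_x + I_y = 2 804 688 mm⁴.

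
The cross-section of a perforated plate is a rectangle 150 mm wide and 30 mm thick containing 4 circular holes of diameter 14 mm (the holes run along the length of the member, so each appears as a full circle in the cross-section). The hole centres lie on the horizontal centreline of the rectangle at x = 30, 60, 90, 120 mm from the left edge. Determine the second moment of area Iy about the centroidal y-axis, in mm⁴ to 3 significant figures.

Treat the section as a set of non-overlapping primitives; coordinates are from the bounding-box lower-left.
Plate: 150 × 30, A = 4 500 mm², x = 75 mm, Ī = 8 437 500 mm⁴.
Hole 1 (subtracted): ⌀14, A = 153.94 mm², x = 30 mm, Ī = 1885.7 mm⁴.
Hole 2 (subtracted): ⌀14, A = 153.94 mm², x = 60 mm, Ī = 1885.7 mm⁴.
Hole 3 (subtracted): ⌀14, A = 153.94 mm², x = 90 mm, Ī = 1885.7 mm⁴.
Hole 4 (subtracted): ⌀14, A = 153.94 mm², x = 120 mm, Ī = 1885.7 mm⁴.
By symmetry the centroid is at mid-width, x̄ = 75 mm.
Transfer each piece to the centroidal y-axis using Ī + A·d² with d = x − 75:
  plate: d = 0 mm → contributes +8 437 500 mm⁴
  hole 1: d = -45 mm → contributes −313 610 mm⁴
  hole 2: d = -15 mm → contributes −36 522 mm⁴
  hole 3: d = 15 mm → contributes −36 522 mm⁴
  hole 4: d = 45 mm → contributes −313 610 mm⁴
Total I = 7 737 236 mm⁴.

Iy ≈ 7.74 × 10⁶ mm⁴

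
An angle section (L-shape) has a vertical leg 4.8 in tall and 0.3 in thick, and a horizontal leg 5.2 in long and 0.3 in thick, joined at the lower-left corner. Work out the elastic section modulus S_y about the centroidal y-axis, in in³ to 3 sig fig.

S_y ≈ 2.11 in³

Split into non-overlapping primitives; take the origin at the lower-left of the bounding box.
Vertical leg: 0.3 × 4.8, A = 1.44 in², x = 0.15 in, Ī = 0.0108 in⁴.
Horizontal leg (remainder): 4.9 × 0.3, A = 1.47 in², x = 2.75 in, Ī = 2.9412 in⁴.
Centroid: x̄ = ΣA·x / ΣA = 1.4634 in.
Transfer each piece to the centroidal y-axis using Ī + A·d² with d = x − 1.4634:
  vertical leg: d = -1.3134 in → contributes +2.4948 in⁴
  horizontal leg (remainder): d = 1.2866 in → contributes +5.3746 in⁴
Total I = 7.8694 in⁴.
Extreme fibre distance c = 3.7366 in; S = I/c = 2.106 in³.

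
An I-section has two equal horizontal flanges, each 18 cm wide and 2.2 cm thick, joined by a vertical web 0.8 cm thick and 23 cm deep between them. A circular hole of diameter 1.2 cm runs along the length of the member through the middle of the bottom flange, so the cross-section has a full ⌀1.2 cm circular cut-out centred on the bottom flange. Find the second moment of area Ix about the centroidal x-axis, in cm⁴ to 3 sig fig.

Break the section into simple shapes (no overlaps), measuring from the bottom-left corner of the bounding box.
Bottom flange: 18 × 2.2, A = 39.6 cm², y = 1.1 cm, Ī = 15.972 cm⁴.
Web: 0.8 × 23, A = 18.4 cm², y = 13.7 cm, Ī = 811.13 cm⁴.
Top flange: 18 × 2.2, A = 39.6 cm², y = 26.3 cm, Ī = 15.972 cm⁴.
Hole (subtracted): ⌀1.2, A = 1.131 cm², y = 1.1 cm, Ī = 0.10179 cm⁴.
Centroid: ȳ = ΣA·y / ΣA = 13.848 cm.
Transfer each piece to the centroidal x-axis using Ī + A·d² with d = y − 13.848:
  bottom flange: d = -12.748 cm → contributes +6451.1 cm⁴
  web: d = -0.14772 cm → contributes +811.53 cm⁴
  top flange: d = 12.452 cm → contributes +6156.3 cm⁴
  hole: d = -12.748 cm → contributes −183.89 cm⁴
Total I = 13 235 cm⁴.

Ix ≈ 1.32 × 10⁴ cm⁴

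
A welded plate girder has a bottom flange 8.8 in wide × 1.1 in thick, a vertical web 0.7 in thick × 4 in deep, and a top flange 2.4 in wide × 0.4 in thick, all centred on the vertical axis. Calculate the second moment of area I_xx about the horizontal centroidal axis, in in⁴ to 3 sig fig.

Decompose the section into non-overlapping parts with the origin at the bottom-left of its bounding rectangle.
Bottom plate: 8.8 × 1.1, A = 9.68 in², y = 0.55 in, Ī = 0.97607 in⁴.
Web plate: 0.7 × 4, A = 2.8 in², y = 3.1 in, Ī = 3.7333 in⁴.
Top plate: 2.4 × 0.4, A = 0.96 in², y = 5.3 in, Ī = 0.0128 in⁴.
Centroid: ȳ = ΣA·y / ΣA = 1.4205 in.
Transfer each piece to the horizontal centroidal axis using Ī + A·d² with d = y − 1.4205:
  bottom plate: d = -0.87054 in → contributes +8.3119 in⁴
  web plate: d = 1.6795 in → contributes +11.631 in⁴
  top plate: d = 3.8795 in → contributes +14.461 in⁴
Total I = 34.404 in⁴.

I_xx ≈ 34.4 in⁴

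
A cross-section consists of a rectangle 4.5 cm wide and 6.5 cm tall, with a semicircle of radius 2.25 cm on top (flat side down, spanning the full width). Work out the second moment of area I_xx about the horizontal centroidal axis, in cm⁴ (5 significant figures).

I_xx ≈ 216.35 cm⁴

Treat the section as a set of non-overlapping primitives; coordinates are from the bounding-box lower-left.
Rectangular body: 4.5 × 6.5, A = 29.25 cm², y = 3.25 cm, Ī = 102.9844 cm⁴.
Semicircular cap: semicircle r = 2.25, A = 7.952156 cm², y = 7.45493 cm, Ī = 2.812951 cm⁴.
Centroid: ȳ = ΣA·y / ΣA = 4.148826 cm.
Transfer each piece to the horizontal centroidal axis using Ī + A·d² with d = y − 4.148826:
  rectangular body: d = -0.8988258 cm → contributes +126.6151 cm⁴
  semicircular cap: d = 3.306104 cm → contributes +89.73259 cm⁴
Total I = 216.3477 cm⁴.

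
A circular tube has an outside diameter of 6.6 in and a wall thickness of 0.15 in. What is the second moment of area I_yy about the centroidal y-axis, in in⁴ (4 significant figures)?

Treat the section as a set of non-overlapping primitives; coordinates are from the bounding-box lower-left.
Outer circle: ⌀6.6, A = 34.2119 in², x = 3.3 in, Ī = 93.142 in⁴.
Bore (subtracted): ⌀6.3, A = 31.1725 in², x = 3.3 in, Ī = 77.3272 in⁴.
By symmetry the centroid is at mid-width, x̄ = 3.3 in.
All pieces are centred on the centroidal y-axis, so I = ΣĪ (holes subtracted) = 15.8149 in⁴.

I_yy ≈ 15.81 in⁴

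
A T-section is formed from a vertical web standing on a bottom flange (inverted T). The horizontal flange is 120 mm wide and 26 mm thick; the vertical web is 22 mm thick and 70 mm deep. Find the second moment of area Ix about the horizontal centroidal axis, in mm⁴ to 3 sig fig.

Split into non-overlapping primitives; take the origin at the lower-left of the bounding box.
Flange: 120 × 26, A = 3 120 mm², y = 13 mm, Ī = 175 760 mm⁴.
Web: 22 × 70, A = 1 540 mm², y = 61 mm, Ī = 628 833 mm⁴.
Centroid: ȳ = ΣA·y / ΣA = 28.863 mm.
Transfer each piece to the horizontal centroidal axis using Ī + A·d² with d = y − 28.863:
  flange: d = -15.863 mm → contributes +960 827 mm⁴
  web: d = 32.137 mm → contributes +2 219 359 mm⁴
Total I = 3 180 185 mm⁴.

Ix ≈ 3.18 × 10⁶ mm⁴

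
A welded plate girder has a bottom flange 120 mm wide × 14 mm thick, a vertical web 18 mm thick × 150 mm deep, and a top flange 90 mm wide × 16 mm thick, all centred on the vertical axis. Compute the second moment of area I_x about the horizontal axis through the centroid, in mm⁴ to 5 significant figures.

Split into non-overlapping primitives; take the origin at the lower-left of the bounding box.
Bottom plate: 120 × 14, A = 1 680 mm², y = 7 mm, Ī = 27 440 mm⁴.
Web plate: 18 × 150, A = 2 700 mm², y = 89 mm, Ī = 5 062 500 mm⁴.
Top plate: 90 × 16, A = 1 440 mm², y = 172 mm, Ī = 30 720 mm⁴.
Centroid: ȳ = ΣA·y / ΣA = 85.86598 mm.
Transfer each piece to the horizontal axis through the centroid using Ī + A·d² with d = y − 85.86598:
  bottom plate: d = -78.86598 mm → contributes +10 476 776 mm⁴
  web plate: d = 3.134021 mm → contributes +5 089 020 mm⁴
  top plate: d = 86.13402 mm → contributes +10 714 180 mm⁴
Total I = 26 279 975 mm⁴.

I_x ≈ 2.6280 × 10⁷ mm⁴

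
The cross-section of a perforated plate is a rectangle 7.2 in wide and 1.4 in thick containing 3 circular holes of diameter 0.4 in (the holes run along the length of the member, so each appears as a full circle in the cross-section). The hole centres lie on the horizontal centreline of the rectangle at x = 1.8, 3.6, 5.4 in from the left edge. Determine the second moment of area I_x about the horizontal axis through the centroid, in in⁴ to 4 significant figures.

Break the section into simple shapes (no overlaps), measuring from the bottom-left corner of the bounding box.
Plate: 7.2 × 1.4, A = 10.08 in², y = 0.7 in, Ī = 1.6464 in⁴.
Hole 1 (subtracted): ⌀0.4, A = 0.125664 in², y = 0.7 in, Ī = 0.00125664 in⁴.
Hole 2 (subtracted): ⌀0.4, A = 0.125664 in², y = 0.7 in, Ī = 0.00125664 in⁴.
Hole 3 (subtracted): ⌀0.4, A = 0.125664 in², y = 0.7 in, Ī = 0.00125664 in⁴.
By symmetry the centroid is at mid-height, ȳ = 0.7 in.
All pieces are centred on the horizontal axis through the centroid, so I = ΣĪ (holes subtracted) = 1.64263 in⁴.

I_x ≈ 1.643 in⁴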